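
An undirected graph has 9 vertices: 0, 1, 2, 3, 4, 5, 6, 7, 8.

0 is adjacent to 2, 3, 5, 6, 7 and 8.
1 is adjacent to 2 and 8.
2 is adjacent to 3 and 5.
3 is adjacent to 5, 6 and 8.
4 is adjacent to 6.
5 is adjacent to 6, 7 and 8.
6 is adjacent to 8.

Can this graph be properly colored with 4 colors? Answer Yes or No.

0, 3, 5, 6, 8 are mutually adjacent (a clique of size 5), so at least 5 colors are needed.
So 4 colors are not enough.

No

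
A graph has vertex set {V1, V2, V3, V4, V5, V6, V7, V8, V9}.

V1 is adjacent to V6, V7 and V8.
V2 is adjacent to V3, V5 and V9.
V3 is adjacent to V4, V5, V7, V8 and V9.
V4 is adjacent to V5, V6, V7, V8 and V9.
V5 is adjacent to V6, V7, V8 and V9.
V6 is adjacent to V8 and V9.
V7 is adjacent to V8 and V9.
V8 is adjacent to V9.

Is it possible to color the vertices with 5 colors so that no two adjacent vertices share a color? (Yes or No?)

V3, V4, V5, V7, V8, V9 are mutually adjacent (a clique of size 6), so at least 6 colors are needed.
So 5 colors are not enough.

No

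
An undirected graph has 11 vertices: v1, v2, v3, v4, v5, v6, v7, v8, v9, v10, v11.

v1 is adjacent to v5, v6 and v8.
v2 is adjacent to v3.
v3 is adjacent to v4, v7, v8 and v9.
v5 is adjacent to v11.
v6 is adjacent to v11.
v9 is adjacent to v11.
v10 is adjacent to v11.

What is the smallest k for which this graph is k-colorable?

2

v3 and v8 are adjacent, so at least 2 colors are needed.
2 colors suffice: color 1 → {v1, v3, v11}; color 2 → {v2, v4, v5, v6, v7, v8, v9, v10}. Each edge has distinct colors on its endpoints.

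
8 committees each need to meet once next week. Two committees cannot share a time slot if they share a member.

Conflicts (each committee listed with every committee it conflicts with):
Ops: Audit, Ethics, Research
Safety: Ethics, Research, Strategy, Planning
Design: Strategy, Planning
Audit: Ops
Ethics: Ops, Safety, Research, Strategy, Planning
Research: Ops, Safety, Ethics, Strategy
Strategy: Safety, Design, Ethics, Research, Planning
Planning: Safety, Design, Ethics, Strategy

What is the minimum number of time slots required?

4

Safety, Ethics, Strategy, Planning are mutually in conflict, so at least 4 time slots are needed.
4 time slots suffice: Ops=2, Safety=4, Design=1, Audit=1, Ethics=1, Research=3, Strategy=2, Planning=3. Each listed conflict is separated.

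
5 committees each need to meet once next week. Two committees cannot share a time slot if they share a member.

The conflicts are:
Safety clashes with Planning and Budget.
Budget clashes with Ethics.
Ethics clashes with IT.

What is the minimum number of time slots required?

2

Budget and Ethics conflict, so at least 2 time slots are needed.
2 time slots suffice: time slot 1 → {Safety, Ethics}; time slot 2 → {Planning, Budget, IT}. No two conflicting committees share a time slot.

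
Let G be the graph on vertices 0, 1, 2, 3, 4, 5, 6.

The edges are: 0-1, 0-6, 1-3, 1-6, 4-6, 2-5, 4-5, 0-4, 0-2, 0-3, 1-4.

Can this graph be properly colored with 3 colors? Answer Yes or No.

0, 1, 4, 6 are mutually adjacent (a clique of size 4), so at least 4 colors are needed.
So 3 colors are not enough.

No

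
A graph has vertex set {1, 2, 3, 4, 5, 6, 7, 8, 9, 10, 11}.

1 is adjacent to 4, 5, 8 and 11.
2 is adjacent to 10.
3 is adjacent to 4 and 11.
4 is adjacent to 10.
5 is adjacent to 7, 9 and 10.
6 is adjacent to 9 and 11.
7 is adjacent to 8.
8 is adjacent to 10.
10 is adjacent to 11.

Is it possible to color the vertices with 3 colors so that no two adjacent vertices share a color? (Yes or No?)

Yes

The chromatic number is 3. The cycle 6-11-10-5-9-6 has odd length 5, so it cannot be 2-colored; at least 3 colors are needed.
3 colors suffice: color red → {1, 3, 6, 7, 10}; color blue → {2, 4, 5, 8, 11}; color green → {9}.
That is already a proper 3-coloring.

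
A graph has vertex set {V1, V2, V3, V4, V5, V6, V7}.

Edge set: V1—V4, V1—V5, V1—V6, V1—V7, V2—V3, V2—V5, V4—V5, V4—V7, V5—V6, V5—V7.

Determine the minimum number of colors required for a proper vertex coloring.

4

V1, V4, V5, V7 are pairwise adjacent (a clique of size 4), so at least 4 colors are needed.
A valid assignment using 4 colors: V1=2, V2=2, V3=1, V4=3, V5=1, V6=3, V7=4. Every edge joins two different colors.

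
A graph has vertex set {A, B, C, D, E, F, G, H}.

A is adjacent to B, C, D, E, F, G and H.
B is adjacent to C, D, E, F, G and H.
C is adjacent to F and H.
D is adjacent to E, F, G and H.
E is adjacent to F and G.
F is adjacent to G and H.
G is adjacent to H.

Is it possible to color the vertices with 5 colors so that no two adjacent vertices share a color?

A, B, D, E, F, G form a clique, so at least 6 colors are needed.
So 5 colors are not enough.

No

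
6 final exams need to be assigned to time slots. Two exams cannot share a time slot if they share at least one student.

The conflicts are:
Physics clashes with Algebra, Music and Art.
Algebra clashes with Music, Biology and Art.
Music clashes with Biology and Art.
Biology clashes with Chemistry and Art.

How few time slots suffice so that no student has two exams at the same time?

Algebra, Music, Biology, Art are mutually in conflict, so at least 4 time slots are needed.
4 time slots suffice: time slot 1 → {Chemistry, Art}; time slot 2 → {Physics, Biology}; time slot 3 → {Music}; time slot 4 → {Algebra}. Each listed conflict is separated.

4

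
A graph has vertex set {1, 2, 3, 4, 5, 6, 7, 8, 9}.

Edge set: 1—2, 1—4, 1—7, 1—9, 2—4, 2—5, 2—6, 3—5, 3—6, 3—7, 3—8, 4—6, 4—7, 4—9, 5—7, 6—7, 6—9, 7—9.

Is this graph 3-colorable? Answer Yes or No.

No

4, 6, 7, 9 form a clique, so at least 4 colors are needed.
So 3 colors are not enough.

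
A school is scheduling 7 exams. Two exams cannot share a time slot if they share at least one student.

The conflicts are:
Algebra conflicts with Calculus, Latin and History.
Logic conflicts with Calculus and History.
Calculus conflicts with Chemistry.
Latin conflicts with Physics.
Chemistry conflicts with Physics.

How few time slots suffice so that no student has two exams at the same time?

3

The cycle Chemistry-Calculus-Algebra-Latin-Physics-Chemistry has odd length 5, so it cannot be 2-colored; at least 3 time slots are needed.
A valid assignment using 3 time slots: Algebra=1, Logic=1, Calculus=2, Latin=2, History=2, Chemistry=3, Physics=1. Each listed conflict is separated.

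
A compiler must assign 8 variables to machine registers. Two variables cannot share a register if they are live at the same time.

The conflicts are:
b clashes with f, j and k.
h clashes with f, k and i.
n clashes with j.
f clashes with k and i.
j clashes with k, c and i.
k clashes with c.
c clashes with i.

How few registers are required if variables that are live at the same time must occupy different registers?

3

h, f, k are mutually in conflict, so at least 3 registers are needed.
3 registers suffice: register 1 → {f, j}; register 2 → {n, k, i}; register 3 → {b, h, c}. Each listed conflict is separated.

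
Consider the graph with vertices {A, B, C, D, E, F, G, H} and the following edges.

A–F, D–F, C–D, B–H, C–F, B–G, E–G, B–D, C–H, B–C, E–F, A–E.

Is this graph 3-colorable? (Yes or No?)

Yes

The chromatic number is 3. A, E, F are pairwise adjacent, so at least 3 colors are needed.
A valid assignment using 3 colors: A=3, B=1, C=2, D=3, E=2, F=1, G=3, H=3.
That is already a proper 3-coloring.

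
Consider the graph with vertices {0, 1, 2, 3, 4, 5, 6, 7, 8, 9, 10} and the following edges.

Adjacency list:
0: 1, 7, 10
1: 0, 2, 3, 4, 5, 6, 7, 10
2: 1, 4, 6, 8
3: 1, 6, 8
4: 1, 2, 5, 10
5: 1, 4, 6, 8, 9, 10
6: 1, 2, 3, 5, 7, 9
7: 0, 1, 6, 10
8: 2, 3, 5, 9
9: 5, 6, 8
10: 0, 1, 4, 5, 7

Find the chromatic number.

4

0, 1, 7, 10 are pairwise adjacent (a clique of size 4), so at least 4 colors are needed.
One proper 4-coloring: 0=d, 1=a, 2=b, 3=b, 4=d, 5=b, 6=c, 7=b, 8=a, 9=d, 10=c. Every edge joins two different colors.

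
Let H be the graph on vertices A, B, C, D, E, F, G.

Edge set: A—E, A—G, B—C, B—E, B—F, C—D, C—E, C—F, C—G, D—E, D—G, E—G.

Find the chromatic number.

C, D, E, G are pairwise adjacent (a clique of size 4), so at least 4 colors are needed.
4 colors suffice: color red → {A, C}; color blue → {E, F}; color green → {B, G}; color yellow → {D}. No two adjacent vertices share a color.

4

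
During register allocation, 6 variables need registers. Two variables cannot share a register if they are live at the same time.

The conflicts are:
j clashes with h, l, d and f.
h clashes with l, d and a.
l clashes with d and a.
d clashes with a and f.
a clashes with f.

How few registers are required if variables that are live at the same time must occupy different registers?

h, l, d, a all conflict with each other, so at least 4 registers are needed.
4 registers suffice: register 1 → {d}; register 2 → {j, a}; register 3 → {h, f}; register 4 → {l}. Each listed conflict is separated.

4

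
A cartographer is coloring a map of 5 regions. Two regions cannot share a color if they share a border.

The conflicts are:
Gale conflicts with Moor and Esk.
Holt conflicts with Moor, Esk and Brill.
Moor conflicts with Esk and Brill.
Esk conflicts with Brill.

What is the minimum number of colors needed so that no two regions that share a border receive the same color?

Holt, Moor, Esk, Brill all conflict with each other, so at least 4 colors are needed.
4 colors suffice: color 1 → {Moor}; color 2 → {Esk}; color 3 → {Gale, Brill}; color 4 → {Holt}. No two conflicting regions share a color.

4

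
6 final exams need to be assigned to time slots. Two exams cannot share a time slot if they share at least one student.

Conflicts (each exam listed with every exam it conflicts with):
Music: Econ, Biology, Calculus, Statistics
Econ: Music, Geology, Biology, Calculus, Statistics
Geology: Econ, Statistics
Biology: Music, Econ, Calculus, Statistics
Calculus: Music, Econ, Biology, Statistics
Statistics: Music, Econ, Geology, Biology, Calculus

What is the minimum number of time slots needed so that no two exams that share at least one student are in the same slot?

5

Music, Econ, Biology, Calculus, Statistics all conflict with each other, so at least 5 time slots are needed.
5 time slots suffice: time slot 1 → {Econ}; time slot 2 → {Statistics}; time slot 3 → {Geology, Biology}; time slot 4 → {Music}; time slot 5 → {Calculus}. Every pair that conflicts lands in different time slots.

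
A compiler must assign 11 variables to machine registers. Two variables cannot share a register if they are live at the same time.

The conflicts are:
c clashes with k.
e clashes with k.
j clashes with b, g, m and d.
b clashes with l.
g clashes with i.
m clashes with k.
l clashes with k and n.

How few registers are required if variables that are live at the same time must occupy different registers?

3

The cycle j-b-l-k-m-j has odd length 5, so it cannot be 2-colored; at least 3 registers are needed.
3 registers suffice: register 1 → {j, k, n, i}; register 2 → {c, e, g, m, l, d}; register 3 → {b}. Each listed conflict is separated.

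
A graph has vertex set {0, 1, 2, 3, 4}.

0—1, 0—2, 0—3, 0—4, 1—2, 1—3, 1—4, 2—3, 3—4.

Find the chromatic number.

0, 1, 3, 4 are pairwise adjacent (a clique of size 4), so at least 4 colors are needed.
One proper 4-coloring: 0=b, 1=a, 2=d, 3=c, 4=d. Each edge has distinct colors on its endpoints.

4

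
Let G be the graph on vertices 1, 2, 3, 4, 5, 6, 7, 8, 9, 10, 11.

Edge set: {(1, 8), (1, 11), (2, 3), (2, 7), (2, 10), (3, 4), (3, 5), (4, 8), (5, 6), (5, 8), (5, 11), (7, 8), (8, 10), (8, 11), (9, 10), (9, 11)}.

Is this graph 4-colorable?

Yes

The chromatic number is 3. 5, 8, 11 are pairwise adjacent, so at least 3 colors are needed.
3 colors suffice: color red → {3, 6, 8, 9}; color blue → {1, 2, 4, 5}; color green → {7, 10, 11}.
Since 4 ≥ 3, a proper 4-coloring certainly exists.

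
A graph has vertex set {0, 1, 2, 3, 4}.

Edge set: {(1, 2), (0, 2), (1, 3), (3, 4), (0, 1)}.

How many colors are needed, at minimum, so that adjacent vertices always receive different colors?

0, 1, 2 form a triangle, so at least 3 colors are needed.
3 colors suffice: color a → {1, 4}; color b → {0, 3}; color c → {2}. Each edge has distinct colors on its endpoints.

3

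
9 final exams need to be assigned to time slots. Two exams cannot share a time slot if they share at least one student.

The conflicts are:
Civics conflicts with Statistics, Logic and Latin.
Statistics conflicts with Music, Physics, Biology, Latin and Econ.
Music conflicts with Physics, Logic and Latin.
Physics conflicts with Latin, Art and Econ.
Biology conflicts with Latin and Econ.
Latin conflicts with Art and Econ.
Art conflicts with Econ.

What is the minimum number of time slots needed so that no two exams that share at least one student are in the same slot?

Statistics, Music, Physics, Latin pairwise conflict, so at least 4 time slots are needed.
4 time slots suffice: time slot 1 → {Logic, Latin}; time slot 2 → {Statistics, Art}; time slot 3 → {Civics, Physics, Biology}; time slot 4 → {Music, Econ}. Every pair that conflicts lands in different time slots.

4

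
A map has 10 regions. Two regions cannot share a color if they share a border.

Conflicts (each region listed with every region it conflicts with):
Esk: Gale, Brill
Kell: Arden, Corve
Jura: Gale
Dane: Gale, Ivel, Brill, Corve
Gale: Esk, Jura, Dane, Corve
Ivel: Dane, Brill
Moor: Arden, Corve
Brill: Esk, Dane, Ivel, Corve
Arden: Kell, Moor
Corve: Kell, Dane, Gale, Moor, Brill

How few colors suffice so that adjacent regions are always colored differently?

3

Dane, Gale, Corve all conflict with each other, so at least 3 colors are needed.
3 colors suffice: color 1 → {Esk, Jura, Ivel, Arden, Corve}; color 2 → {Kell, Gale, Moor, Brill}; color 3 → {Dane}. No two conflicting regions share a color.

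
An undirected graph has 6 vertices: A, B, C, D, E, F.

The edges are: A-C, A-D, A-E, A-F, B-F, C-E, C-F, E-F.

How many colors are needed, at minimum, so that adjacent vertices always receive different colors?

A, C, E, F are mutually adjacent (a clique of size 4), so at least 4 colors are needed.
4 colors suffice: A=red, B=red, C=green, D=blue, E=yellow, F=blue. No two adjacent vertices share a color.

4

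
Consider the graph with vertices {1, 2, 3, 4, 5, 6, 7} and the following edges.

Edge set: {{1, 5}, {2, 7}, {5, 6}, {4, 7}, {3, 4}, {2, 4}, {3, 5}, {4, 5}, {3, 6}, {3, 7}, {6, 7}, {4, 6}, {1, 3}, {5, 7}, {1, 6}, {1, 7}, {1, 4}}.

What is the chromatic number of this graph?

6

1, 3, 4, 5, 6, 7 form a clique, so at least 6 colors are needed.
6 colors suffice: color a → {4}; color b → {7}; color c → {2, 5}; color d → {1}; color e → {6}; color f → {3}. Each edge has distinct colors on its endpoints.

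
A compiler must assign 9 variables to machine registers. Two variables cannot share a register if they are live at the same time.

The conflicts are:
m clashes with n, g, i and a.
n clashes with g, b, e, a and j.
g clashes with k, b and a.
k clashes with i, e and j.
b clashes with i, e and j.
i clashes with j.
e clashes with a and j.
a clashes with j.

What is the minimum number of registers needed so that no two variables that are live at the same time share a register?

n, b, e, j all conflict with each other, so at least 4 registers are needed.
A valid assignment using 4 registers: m=3, n=1, g=2, k=4, b=4, i=1, e=3, a=4, j=2. Each listed conflict is separated.

4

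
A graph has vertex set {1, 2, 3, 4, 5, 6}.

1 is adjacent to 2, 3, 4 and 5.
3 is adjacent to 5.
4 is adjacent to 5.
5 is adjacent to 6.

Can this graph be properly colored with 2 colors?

No

1, 3, 5 form a triangle, so at least 3 colors are needed.
So 2 colors are not enough.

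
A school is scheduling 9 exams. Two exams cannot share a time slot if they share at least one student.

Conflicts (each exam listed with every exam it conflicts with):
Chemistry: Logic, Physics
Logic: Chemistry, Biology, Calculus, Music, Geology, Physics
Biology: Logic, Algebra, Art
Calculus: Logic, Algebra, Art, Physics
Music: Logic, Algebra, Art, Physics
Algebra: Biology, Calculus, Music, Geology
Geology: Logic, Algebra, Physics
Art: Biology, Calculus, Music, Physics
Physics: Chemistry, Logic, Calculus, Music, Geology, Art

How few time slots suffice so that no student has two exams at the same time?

Calculus, Art, Physics all conflict with each other, so at least 3 time slots are needed.
3 time slots suffice: Chemistry=3, Logic=2, Biology=3, Calculus=3, Music=3, Algebra=1, Geology=3, Art=2, Physics=1. Each listed conflict is separated.

3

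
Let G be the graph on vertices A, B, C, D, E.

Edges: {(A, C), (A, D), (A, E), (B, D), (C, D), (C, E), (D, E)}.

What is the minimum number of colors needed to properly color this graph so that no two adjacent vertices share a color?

4

A, C, D, E are mutually adjacent (a clique of size 4), so at least 4 colors are needed.
One proper 4-coloring: A=2, B=2, C=4, D=1, E=3. Every edge joins two different colors.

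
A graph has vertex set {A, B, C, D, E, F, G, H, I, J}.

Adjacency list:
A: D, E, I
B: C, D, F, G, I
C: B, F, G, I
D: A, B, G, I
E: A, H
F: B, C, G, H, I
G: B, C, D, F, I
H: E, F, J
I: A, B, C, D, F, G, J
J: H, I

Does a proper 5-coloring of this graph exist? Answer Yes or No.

The chromatic number is 5. B, C, F, G, I are mutually adjacent (a clique of size 5), so at least 5 colors are needed.
5 colors suffice: color 1 → {H, I}; color 2 → {A, B, J}; color 3 → {E, G}; color 4 → {D, F}; color 5 → {C}.
That is already a proper 5-coloring.

Yes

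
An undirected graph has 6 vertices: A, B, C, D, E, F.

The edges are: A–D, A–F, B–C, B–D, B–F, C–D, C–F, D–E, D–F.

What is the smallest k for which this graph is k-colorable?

B, C, D, F form a clique, so at least 4 colors are needed.
4 colors suffice: color red → {D}; color blue → {E, F}; color green → {A, B}; color yellow → {C}. Every edge joins two different colors.

4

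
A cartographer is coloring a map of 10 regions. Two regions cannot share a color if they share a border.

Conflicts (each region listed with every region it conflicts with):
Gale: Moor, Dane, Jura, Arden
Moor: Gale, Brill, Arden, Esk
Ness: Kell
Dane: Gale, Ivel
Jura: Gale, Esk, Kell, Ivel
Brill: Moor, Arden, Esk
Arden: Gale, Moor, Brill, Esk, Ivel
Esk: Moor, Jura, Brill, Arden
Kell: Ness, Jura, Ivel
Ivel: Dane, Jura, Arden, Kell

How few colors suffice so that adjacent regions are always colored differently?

Moor, Brill, Arden, Esk all conflict with each other, so at least 4 colors are needed.
4 colors suffice: Gale=2, Moor=3, Ness=1, Dane=1, Jura=1, Brill=4, Arden=1, Esk=2, Kell=3, Ivel=2. Every pair that conflicts lands in different colors.

4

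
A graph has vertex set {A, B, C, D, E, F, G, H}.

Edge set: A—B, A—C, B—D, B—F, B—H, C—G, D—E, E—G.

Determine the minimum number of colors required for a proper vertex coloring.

D and E are adjacent, so at least 2 colors are needed.
2 colors suffice: A=2, B=1, C=1, D=2, E=1, F=2, G=2, H=2. Every edge joins two different colors.

2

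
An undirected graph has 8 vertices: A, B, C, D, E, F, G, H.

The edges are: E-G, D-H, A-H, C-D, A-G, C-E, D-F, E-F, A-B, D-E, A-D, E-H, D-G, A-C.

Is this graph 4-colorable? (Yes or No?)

Yes

The chromatic number is 3. A, D, H are mutually adjacent, so at least 3 colors are needed.
A valid assignment using 3 colors: A=blue, B=red, C=green, D=red, E=blue, F=green, G=green, H=green.
Since 4 ≥ 3, a proper 4-coloring certainly exists.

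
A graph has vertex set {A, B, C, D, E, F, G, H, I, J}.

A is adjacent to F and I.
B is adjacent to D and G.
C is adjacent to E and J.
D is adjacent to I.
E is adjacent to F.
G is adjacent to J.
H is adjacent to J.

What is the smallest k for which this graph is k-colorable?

The cycle I-D-B-G-J-C-E-F-A-I has odd length 9, so it cannot be 2-colored; at least 3 colors are needed.
3 colors suffice: color 1 → {A, B, E, J}; color 2 → {C, F, G, H, I}; color 3 → {D}. Each edge has distinct colors on its endpoints.

3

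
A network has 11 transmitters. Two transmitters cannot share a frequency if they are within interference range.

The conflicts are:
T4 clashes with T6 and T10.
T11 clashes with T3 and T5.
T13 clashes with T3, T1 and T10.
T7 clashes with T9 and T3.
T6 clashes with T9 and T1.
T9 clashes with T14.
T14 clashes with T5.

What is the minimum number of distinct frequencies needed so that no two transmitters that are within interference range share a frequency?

3

The cycle T4-T6-T1-T13-T10-T4 has odd length 5, so it cannot be 2-colored; at least 3 frequencies are needed.
Using 3 frequencies: T4=3, T11=3, T13=1, T7=1, T6=1, T9=2, T3=2, T1=2, T14=3, T10=2, T5=1. No two conflicting transmitters share a frequency.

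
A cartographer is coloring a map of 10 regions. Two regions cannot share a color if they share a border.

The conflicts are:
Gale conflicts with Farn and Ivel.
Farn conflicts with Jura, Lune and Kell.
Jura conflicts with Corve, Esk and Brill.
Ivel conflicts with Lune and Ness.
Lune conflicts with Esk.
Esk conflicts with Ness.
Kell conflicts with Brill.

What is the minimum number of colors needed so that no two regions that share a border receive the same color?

2

Gale and Ivel conflict, so at least 2 colors are needed.
A valid assignment using 2 colors: Gale=1, Farn=2, Jura=1, Ivel=2, Corve=2, Lune=1, Esk=2, Kell=1, Ness=1, Brill=2. Each listed conflict is separated.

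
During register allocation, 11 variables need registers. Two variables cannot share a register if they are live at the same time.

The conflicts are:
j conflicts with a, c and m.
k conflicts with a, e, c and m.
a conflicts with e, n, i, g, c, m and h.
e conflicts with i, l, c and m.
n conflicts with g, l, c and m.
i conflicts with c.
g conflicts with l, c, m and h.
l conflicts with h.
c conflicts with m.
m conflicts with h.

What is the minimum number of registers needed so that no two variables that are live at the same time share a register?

k, a, e, c, m all conflict with each other, so at least 5 registers are needed.
5 registers suffice: register 1 → {a, l}; register 2 → {c, h}; register 3 → {i, m}; register 4 → {j, e, g}; register 5 → {k, n}. Each listed conflict is separated.

5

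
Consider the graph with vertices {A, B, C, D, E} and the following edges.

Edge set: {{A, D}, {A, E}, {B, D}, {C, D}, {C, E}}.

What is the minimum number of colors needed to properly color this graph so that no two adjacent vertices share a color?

C and D are adjacent, so at least 2 colors are needed.
One proper 2-coloring: A=2, B=2, C=2, D=1, E=1. Each edge has distinct colors on its endpoints.

2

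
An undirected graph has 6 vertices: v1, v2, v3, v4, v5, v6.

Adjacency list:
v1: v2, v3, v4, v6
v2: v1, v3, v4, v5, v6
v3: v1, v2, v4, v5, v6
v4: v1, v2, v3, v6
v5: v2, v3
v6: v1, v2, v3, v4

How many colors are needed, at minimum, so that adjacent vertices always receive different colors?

v1, v2, v3, v4, v6 are mutually adjacent (a clique of size 5), so at least 5 colors are needed.
5 colors suffice: color R → {v3}; color B → {v2}; color G → {v4, v5}; color Y → {v6}; color P → {v1}. Every edge joins two different colors.

5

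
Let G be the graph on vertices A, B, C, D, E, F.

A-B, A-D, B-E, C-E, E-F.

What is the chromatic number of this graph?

A and B are adjacent, so at least 2 colors are needed.
2 colors suffice: color 1 → {A, E}; color 2 → {B, C, D, F}. Each edge has distinct colors on its endpoints.

2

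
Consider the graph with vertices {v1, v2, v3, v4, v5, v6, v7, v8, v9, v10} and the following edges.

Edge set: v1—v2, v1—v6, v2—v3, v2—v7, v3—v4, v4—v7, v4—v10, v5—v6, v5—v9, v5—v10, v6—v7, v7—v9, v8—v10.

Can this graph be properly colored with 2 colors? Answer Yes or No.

No

The cycle v10-v5-v6-v7-v4-v10 has odd length 5, so it cannot be 2-colored; at least 3 colors are needed.
So 2 colors are not enough.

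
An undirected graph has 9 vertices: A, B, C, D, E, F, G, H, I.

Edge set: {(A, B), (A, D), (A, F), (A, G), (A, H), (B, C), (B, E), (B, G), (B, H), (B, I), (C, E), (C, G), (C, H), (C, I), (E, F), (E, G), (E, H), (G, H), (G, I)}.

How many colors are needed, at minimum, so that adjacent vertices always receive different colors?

5

B, C, E, G, H form a clique, so at least 5 colors are needed.
A valid assignment using 5 colors: A=3, B=1, C=3, D=1, E=5, F=1, G=2, H=4, I=4. Every edge joins two different colors.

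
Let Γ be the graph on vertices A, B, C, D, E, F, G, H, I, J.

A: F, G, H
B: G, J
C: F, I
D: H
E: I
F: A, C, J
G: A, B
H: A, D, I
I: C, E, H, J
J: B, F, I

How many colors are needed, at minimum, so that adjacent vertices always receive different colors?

3

The cycle H-I-C-F-A-H has odd length 5, so it cannot be 2-colored; at least 3 colors are needed.
3 colors suffice: color 1 → {A, B, D, I}; color 2 → {C, E, G, H, J}; color 3 → {F}. No two adjacent vertices share a color.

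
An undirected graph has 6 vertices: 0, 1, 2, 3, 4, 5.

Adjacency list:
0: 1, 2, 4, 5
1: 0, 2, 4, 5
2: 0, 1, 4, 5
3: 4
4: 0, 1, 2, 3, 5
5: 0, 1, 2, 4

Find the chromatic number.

5

0, 1, 2, 4, 5 are pairwise adjacent (a clique of size 5), so at least 5 colors are needed.
A valid assignment using 5 colors: 0=green, 1=blue, 2=yellow, 3=blue, 4=red, 5=purple. Every edge joins two different colors.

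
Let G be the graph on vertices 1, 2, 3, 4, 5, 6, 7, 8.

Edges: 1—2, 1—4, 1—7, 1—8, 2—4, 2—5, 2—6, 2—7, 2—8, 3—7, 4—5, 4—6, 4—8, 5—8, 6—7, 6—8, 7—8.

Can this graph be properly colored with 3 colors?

No

2, 4, 5, 8 form a clique, so at least 4 colors are needed.
So 3 colors are not enough.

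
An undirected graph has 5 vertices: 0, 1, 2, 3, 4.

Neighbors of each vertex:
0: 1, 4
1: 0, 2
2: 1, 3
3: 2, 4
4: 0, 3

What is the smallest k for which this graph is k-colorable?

The cycle 3-2-1-0-4-3 has odd length 5, so it cannot be 2-colored; at least 3 colors are needed.
3 colors suffice: 0=b, 1=a, 2=b, 3=c, 4=a. Each edge has distinct colors on its endpoints.

3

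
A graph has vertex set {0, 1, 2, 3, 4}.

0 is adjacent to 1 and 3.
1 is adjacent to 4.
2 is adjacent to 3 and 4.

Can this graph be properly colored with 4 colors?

The chromatic number is 3. The cycle 2-4-1-0-3-2 has odd length 5, so it cannot be 2-colored; at least 3 colors are needed.
3 colors suffice: color red → {1, 3}; color blue → {0, 4}; color green → {2}.
Since 4 ≥ 3, a proper 4-coloring certainly exists.

Yes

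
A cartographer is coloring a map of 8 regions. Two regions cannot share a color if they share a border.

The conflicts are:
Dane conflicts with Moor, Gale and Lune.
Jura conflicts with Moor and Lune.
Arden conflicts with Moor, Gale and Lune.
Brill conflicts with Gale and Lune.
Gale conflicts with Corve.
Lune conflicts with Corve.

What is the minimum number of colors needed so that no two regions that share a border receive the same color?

Dane and Moor conflict, so at least 2 colors are needed.
2 colors suffice: Dane=2, Jura=2, Arden=2, Moor=1, Brill=2, Gale=1, Lune=1, Corve=2. Every pair that conflicts lands in different colors.

2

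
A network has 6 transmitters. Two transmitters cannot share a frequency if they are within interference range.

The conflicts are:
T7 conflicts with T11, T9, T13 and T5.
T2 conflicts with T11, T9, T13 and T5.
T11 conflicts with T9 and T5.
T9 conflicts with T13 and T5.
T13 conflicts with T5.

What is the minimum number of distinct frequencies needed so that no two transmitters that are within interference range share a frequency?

4

T2, T9, T13, T5 all conflict with each other, so at least 4 frequencies are needed.
A valid assignment using 4 frequencies: T7=3, T2=3, T11=4, T9=2, T13=4, T5=1. No two conflicting transmitters share a frequency.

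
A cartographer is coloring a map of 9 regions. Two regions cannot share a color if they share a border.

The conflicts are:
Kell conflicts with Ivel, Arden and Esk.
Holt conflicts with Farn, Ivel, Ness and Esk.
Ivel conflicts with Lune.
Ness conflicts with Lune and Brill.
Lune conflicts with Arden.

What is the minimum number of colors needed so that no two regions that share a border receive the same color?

Ivel and Lune conflict, so at least 2 colors are needed.
2 colors suffice: Kell=1, Holt=1, Farn=2, Ivel=2, Ness=2, Lune=1, Arden=2, Brill=1, Esk=2. Each listed conflict is separated.

2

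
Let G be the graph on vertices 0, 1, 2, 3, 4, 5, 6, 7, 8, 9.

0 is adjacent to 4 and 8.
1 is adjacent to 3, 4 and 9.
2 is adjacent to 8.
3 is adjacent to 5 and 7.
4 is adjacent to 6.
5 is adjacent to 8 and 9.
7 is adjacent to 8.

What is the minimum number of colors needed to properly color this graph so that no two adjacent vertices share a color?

3 and 5 are adjacent, so at least 2 colors are needed.
2 colors suffice: color red → {3, 4, 8, 9}; color blue → {0, 1, 2, 5, 6, 7}. Each edge has distinct colors on its endpoints.

2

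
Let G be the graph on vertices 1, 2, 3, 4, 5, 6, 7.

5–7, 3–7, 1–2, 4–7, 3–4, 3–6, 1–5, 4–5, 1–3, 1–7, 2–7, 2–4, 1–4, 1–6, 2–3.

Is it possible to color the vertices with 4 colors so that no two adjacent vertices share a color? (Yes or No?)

1, 2, 3, 4, 7 form a clique, so at least 5 colors are needed.
So 4 colors are not enough.

No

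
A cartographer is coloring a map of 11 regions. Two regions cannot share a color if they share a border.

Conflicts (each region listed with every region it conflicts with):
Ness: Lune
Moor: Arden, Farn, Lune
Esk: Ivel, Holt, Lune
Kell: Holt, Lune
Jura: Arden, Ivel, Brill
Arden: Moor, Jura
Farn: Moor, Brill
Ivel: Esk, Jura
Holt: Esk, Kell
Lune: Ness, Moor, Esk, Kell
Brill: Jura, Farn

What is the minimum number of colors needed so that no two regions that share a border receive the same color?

3

The cycle Farn-Brill-Jura-Arden-Moor-Farn has odd length 5, so it cannot be 2-colored; at least 3 colors are needed.
3 colors suffice: color 1 → {Jura, Farn, Holt, Lune}; color 2 → {Ness, Moor, Esk, Kell, Brill}; color 3 → {Arden, Ivel}. No two conflicting regions share a color.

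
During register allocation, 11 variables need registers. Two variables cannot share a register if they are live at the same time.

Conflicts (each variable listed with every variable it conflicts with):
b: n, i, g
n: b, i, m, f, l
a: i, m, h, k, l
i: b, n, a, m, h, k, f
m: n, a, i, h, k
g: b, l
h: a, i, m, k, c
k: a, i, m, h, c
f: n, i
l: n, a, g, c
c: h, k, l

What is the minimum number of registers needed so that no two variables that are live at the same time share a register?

5

a, i, m, h, k are mutually in conflict, so at least 5 registers are needed.
5 registers suffice: register 1 → {i, l}; register 2 → {b, m, f, c}; register 3 → {n, g, h}; register 4 → {k}; register 5 → {a}. Every pair that conflicts lands in different registers.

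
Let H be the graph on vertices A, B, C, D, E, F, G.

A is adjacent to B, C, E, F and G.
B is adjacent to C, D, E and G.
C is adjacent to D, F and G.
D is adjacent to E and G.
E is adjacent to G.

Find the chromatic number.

4

B, C, D, G are mutually adjacent (a clique of size 4), so at least 4 colors are needed.
4 colors suffice: A=yellow, B=green, C=blue, D=yellow, E=blue, F=red, G=red. Each edge has distinct colors on its endpoints.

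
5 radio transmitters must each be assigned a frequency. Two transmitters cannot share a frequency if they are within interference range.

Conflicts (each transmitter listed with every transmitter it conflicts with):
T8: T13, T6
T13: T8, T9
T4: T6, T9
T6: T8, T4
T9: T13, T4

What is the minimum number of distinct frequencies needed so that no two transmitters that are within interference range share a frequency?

The cycle T8-T6-T4-T9-T13-T8 has odd length 5, so it cannot be 2-colored; at least 3 frequencies are needed.
3 frequencies suffice: frequency 1 → {T13, T4}; frequency 2 → {T6, T9}; frequency 3 → {T8}. No two conflicting transmitters share a frequency.

3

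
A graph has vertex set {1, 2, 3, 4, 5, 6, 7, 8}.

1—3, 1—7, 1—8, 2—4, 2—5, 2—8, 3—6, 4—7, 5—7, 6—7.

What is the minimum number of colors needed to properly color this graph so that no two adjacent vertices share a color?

3

The cycle 5-7-1-8-2-5 has odd length 5, so it cannot be 2-colored; at least 3 colors are needed.
A valid assignment using 3 colors: 1=b, 2=a, 3=a, 4=b, 5=b, 6=b, 7=a, 8=c. No two adjacent vertices share a color.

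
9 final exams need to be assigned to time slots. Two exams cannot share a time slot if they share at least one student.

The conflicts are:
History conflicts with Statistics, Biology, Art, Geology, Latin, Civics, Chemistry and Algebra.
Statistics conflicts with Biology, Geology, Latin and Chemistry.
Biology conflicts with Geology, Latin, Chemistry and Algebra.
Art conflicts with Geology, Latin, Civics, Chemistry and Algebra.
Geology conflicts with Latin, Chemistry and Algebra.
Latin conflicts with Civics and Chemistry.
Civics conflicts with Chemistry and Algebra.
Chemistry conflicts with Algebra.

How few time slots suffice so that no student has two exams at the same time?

6

History, Statistics, Biology, Geology, Latin, Chemistry all conflict with each other, so at least 6 time slots are needed.
6 time slots suffice: time slot 1 → {History}; time slot 2 → {Chemistry}; time slot 3 → {Geology, Civics}; time slot 4 → {Latin, Algebra}; time slot 5 → {Biology, Art}; time slot 6 → {Statistics}. Each listed conflict is separated.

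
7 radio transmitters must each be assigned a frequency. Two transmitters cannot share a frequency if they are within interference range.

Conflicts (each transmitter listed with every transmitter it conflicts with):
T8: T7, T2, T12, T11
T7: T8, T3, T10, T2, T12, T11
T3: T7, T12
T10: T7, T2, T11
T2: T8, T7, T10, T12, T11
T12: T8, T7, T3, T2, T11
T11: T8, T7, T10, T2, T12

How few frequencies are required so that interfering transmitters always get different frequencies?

5

T8, T7, T2, T12, T11 pairwise conflict, so at least 5 frequencies are needed.
A valid assignment using 5 frequencies: T8=5, T7=1, T3=2, T10=4, T2=3, T12=4, T11=2. Every pair that conflicts lands in different frequencies.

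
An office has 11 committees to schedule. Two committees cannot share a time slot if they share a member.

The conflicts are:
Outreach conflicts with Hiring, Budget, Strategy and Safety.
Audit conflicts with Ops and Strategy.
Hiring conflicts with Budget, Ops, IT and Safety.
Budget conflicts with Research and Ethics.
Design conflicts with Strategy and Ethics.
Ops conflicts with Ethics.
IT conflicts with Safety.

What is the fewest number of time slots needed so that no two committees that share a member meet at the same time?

Hiring, IT, Safety pairwise conflict, so at least 3 time slots are needed.
3 time slots suffice: time slot 1 → {Hiring, Research, Strategy, Ethics}; time slot 2 → {Budget, Design, Ops, Safety}; time slot 3 → {Outreach, Audit, IT}. Every pair that conflicts lands in different time slots.

3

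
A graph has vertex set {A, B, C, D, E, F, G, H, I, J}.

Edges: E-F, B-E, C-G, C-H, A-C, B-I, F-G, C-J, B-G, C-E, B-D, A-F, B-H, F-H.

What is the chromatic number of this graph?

C and E are adjacent, so at least 2 colors are needed.
2 colors suffice: A=blue, B=red, C=red, D=blue, E=blue, F=red, G=blue, H=blue, I=blue, J=blue. Each edge has distinct colors on its endpoints.

2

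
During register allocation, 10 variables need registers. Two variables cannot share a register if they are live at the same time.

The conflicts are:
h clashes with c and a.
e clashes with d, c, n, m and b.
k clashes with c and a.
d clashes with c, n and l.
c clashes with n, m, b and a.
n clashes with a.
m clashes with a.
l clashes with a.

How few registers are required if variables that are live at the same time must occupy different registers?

4

e, d, c, n all conflict with each other, so at least 4 registers are needed.
4 registers suffice: register 1 → {c, l}; register 2 → {e, a}; register 3 → {h, k, n, m, b}; register 4 → {d}. Every pair that conflicts lands in different registers.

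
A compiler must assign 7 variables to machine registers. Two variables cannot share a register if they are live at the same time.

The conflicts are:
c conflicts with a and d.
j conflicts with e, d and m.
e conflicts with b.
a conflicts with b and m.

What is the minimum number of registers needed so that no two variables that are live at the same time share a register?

The cycle m-j-d-c-a-m has odd length 5, so it cannot be 2-colored; at least 3 registers are needed.
3 registers suffice: c=3, j=1, e=2, a=1, d=2, b=3, m=2. No two conflicting variables share a register.

3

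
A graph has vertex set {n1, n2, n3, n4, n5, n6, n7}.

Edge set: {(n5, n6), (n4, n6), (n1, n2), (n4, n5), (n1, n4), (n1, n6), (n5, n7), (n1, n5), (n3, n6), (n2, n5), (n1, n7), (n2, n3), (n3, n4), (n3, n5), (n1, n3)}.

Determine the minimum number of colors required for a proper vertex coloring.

n1, n3, n4, n5, n6 form a clique, so at least 5 colors are needed.
5 colors suffice: color 1 → {n5}; color 2 → {n1}; color 3 → {n3, n7}; color 4 → {n2, n6}; color 5 → {n4}. No two adjacent vertices share a color.

5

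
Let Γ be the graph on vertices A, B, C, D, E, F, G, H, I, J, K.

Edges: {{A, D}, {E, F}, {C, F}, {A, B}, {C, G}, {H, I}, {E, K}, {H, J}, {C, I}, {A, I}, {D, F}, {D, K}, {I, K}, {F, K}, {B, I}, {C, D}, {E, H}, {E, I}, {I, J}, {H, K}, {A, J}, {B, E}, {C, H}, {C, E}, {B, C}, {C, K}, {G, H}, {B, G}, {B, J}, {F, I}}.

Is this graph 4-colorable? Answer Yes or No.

No

C, E, H, I, K form a clique, so at least 5 colors are needed.
So 4 colors are not enough.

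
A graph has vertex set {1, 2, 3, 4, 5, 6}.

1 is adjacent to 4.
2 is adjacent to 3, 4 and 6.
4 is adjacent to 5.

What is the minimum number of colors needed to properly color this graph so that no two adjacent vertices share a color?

2

1 and 4 are adjacent, so at least 2 colors are needed.
2 colors suffice: color a → {1, 2, 5}; color b → {3, 4, 6}. Every edge joins two different colors.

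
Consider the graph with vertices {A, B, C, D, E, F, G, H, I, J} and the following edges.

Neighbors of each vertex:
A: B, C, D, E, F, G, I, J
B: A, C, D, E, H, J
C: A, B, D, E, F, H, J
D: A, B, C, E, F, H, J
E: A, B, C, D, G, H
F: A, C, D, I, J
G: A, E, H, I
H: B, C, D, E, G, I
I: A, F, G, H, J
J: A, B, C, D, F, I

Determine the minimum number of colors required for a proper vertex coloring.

A, C, D, F, J form a clique, so at least 5 colors are needed.
5 colors suffice: color 1 → {A, H}; color 2 → {C, I}; color 3 → {D, G}; color 4 → {E, J}; color 5 → {B, F}. Every edge joins two different colors.

5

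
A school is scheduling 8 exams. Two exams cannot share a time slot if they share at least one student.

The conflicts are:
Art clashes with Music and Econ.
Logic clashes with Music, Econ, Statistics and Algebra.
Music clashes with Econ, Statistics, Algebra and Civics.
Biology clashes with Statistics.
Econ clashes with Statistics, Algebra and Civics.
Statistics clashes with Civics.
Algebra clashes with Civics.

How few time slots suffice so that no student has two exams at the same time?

Logic, Music, Econ, Statistics are mutually in conflict, so at least 4 time slots are needed.
4 time slots suffice: Art=3, Logic=4, Music=1, Biology=1, Econ=2, Statistics=3, Algebra=3, Civics=4. Each listed conflict is separated.

4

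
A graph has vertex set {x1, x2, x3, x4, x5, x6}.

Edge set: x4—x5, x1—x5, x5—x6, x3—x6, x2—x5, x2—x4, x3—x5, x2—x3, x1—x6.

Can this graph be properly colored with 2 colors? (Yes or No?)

No

x2, x3, x5 are mutually adjacent, so at least 3 colors are needed.
So 2 colors are not enough.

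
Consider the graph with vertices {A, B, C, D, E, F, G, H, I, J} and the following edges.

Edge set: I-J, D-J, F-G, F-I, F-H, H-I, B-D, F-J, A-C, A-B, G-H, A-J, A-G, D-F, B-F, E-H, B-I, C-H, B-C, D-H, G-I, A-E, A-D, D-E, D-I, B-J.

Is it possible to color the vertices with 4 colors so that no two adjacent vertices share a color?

B, D, F, I, J are pairwise adjacent (a clique of size 5), so at least 5 colors are needed.
So 4 colors are not enough.

No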